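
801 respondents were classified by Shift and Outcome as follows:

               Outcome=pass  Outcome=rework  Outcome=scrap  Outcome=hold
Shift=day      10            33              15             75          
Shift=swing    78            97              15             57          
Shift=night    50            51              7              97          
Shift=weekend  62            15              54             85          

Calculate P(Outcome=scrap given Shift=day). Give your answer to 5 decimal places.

0.11278

Total with Shift=day: 10 + 33 + 15 + 75 = 133.
P(Outcome=scrap | Shift=day) = 15/133 = 0.11278.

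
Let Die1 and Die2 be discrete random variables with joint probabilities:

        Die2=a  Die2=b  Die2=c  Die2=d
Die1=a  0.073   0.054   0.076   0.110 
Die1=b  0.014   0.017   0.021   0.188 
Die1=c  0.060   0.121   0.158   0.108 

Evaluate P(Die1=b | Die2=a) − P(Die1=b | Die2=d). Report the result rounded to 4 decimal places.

-0.3678

P(Die2=a) = 0.073 + 0.014 + 0.060 = 0.147; P(Die1=b | Die2=a) = 0.014/0.147 = 0.09524.
P(Die2=d) = 0.110 + 0.188 + 0.108 = 0.406; P(Die1=b | Die2=d) = 0.188/0.406 = 0.46305.
Difference = -0.3678.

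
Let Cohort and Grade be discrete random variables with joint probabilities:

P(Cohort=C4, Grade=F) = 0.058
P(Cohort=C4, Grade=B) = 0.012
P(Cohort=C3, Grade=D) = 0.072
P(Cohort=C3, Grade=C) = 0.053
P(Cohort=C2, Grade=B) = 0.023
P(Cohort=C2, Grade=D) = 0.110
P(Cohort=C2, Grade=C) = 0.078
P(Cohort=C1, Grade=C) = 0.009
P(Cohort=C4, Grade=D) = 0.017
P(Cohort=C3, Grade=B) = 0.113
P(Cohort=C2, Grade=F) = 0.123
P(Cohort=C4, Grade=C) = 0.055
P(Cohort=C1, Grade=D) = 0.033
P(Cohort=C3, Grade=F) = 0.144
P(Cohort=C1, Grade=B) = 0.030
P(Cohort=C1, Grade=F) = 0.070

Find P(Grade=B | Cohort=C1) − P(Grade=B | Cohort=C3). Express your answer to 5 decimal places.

-0.08454

P(Cohort=C1) = 0.030 + 0.009 + 0.033 + 0.070 = 0.142; P(Grade=B | Cohort=C1) = 0.030/0.142 = 0.211268.
P(Cohort=C3) = 0.113 + 0.053 + 0.072 + 0.144 = 0.382; P(Grade=B | Cohort=C3) = 0.113/0.382 = 0.295812.
Difference = -0.08454.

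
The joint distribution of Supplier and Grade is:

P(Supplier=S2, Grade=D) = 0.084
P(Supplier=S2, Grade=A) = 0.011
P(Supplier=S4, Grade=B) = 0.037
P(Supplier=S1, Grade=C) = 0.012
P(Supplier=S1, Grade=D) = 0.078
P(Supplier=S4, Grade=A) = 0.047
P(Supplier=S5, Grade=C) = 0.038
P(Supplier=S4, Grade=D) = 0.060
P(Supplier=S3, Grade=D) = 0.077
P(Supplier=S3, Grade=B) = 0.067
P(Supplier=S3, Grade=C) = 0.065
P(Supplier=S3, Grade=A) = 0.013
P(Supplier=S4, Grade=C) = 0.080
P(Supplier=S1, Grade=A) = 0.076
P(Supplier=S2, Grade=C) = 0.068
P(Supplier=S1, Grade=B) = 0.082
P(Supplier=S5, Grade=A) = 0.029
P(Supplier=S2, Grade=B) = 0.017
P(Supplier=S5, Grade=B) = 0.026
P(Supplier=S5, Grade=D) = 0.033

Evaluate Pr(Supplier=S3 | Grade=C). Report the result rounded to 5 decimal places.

P(Grade=C) = 0.012 + 0.068 + 0.065 + 0.080 + 0.038 = 0.263.
P(Supplier=S3 | Grade=C) = 0.065/0.263 = 0.24715.

0.24715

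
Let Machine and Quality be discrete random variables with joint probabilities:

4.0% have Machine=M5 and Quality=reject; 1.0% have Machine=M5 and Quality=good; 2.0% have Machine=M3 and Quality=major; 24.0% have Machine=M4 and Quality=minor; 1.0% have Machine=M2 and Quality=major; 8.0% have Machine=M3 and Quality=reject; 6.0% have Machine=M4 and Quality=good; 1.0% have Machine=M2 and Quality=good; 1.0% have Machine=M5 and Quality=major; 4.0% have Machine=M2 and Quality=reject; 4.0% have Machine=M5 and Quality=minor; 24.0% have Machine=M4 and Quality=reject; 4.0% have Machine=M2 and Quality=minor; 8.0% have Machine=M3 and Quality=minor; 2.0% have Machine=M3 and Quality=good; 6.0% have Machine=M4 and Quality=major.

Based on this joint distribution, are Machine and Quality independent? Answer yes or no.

yes

Every cell satisfies P(Machine,Quality) = P(Machine)·P(Quality). For instance P(Machine=M5) = 0.100, P(Quality=minor) = 0.400, and 0.100×0.400 = 0.040 matches the joint entry. So Machine and Quality are independent.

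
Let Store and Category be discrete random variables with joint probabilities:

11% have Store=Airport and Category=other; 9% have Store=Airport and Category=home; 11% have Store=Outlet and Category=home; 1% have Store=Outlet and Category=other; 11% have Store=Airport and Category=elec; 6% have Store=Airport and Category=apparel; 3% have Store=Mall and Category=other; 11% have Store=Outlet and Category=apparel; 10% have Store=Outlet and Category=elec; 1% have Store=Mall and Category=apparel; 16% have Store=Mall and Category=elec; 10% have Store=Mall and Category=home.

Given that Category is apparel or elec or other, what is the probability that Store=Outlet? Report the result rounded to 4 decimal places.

P(Category=apparel) = 0.01 + 0.06 + 0.11 = 0.18.
P(Category=elec) = 0.16 + 0.11 + 0.10 = 0.37.
P(Category=other) = 0.03 + 0.11 + 0.01 = 0.15.
P(Category ∈ {apparel, elec, other}) = 0.18 + 0.37 + 0.15 = 0.70; P(Store=Outlet, Category ∈ {apparel, elec, other}) = 0.11 + 0.10 + 0.01 = 0.22.
P(Store=Outlet | Category ∈ {apparel, elec, other}) = 0.22/0.70 = 0.3143.

0.3143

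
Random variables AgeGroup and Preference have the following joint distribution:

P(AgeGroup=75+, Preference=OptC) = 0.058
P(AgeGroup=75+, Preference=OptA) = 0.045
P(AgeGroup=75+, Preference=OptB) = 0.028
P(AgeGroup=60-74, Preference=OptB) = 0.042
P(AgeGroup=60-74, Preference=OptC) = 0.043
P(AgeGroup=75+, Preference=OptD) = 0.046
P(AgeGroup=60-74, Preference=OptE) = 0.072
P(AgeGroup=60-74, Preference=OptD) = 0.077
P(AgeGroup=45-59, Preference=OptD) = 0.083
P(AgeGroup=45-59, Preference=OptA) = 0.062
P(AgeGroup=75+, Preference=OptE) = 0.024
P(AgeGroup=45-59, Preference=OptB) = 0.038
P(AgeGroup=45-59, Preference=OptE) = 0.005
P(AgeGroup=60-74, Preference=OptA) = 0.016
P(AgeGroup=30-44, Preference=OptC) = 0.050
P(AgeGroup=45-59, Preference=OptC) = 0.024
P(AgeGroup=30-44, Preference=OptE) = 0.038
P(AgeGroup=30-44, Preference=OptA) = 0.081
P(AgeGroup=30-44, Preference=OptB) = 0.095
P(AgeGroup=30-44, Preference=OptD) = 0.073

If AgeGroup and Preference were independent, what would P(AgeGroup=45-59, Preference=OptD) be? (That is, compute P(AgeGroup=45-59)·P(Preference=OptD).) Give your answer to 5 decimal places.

P(AgeGroup=45-59) = 0.062 + 0.038 + 0.024 + 0.083 + 0.005 = 0.212.
P(Preference=OptD) = 0.073 + 0.083 + 0.077 + 0.046 = 0.279.
Product: 0.212 × 0.279 = 0.05915.

0.05915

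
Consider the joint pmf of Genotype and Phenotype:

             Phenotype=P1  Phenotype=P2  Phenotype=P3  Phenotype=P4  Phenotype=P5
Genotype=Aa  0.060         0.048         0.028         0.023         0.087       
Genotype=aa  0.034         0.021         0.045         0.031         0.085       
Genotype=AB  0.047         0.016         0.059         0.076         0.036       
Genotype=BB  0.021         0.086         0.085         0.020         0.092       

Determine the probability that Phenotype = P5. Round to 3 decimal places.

0.300

P(Phenotype=P5) = 0.087 + 0.085 + 0.036 + 0.092 = 0.300.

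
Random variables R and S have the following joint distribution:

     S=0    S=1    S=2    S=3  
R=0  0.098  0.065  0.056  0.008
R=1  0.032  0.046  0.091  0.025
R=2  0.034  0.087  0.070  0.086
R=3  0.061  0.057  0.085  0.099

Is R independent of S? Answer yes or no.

no

P(R=0) = 0.227 and P(S=0) = 0.225, so their product is 0.05108, but P(R=0, S=0) = 0.098. Since these differ, R and S are not independent.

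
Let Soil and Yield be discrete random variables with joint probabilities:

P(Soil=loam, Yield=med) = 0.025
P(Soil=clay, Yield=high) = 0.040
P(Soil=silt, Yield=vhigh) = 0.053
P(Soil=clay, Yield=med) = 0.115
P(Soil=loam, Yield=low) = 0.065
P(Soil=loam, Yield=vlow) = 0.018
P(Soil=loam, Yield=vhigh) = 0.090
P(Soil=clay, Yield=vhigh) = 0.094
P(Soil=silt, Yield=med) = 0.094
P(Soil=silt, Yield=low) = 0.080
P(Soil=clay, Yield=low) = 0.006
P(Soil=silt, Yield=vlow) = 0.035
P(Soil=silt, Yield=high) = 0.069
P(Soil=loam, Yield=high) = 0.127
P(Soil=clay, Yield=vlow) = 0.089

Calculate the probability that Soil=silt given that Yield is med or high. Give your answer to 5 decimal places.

0.34681

P(Yield=med) = 0.025 + 0.115 + 0.094 = 0.234.
P(Yield=high) = 0.127 + 0.040 + 0.069 = 0.236.
P(Yield ∈ {med, high}) = 0.234 + 0.236 = 0.470; P(Soil=silt, Yield ∈ {med, high}) = 0.094 + 0.069 = 0.163.
P(Soil=silt | Yield ∈ {med, high}) = 0.163/0.470 = 0.34681.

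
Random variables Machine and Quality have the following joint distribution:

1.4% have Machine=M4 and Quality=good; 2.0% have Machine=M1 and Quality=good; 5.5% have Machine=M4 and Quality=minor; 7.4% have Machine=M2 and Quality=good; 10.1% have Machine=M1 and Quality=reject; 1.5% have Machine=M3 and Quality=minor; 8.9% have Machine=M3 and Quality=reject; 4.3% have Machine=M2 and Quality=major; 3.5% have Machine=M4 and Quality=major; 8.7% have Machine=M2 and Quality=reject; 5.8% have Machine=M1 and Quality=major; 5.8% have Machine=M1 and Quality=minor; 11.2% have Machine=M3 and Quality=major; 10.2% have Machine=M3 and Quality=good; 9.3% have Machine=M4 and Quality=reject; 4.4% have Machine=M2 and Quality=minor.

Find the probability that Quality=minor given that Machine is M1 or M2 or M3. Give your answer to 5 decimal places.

P(Machine=M1) = 0.020 + 0.058 + 0.058 + 0.101 = 0.237.
P(Machine=M2) = 0.074 + 0.044 + 0.043 + 0.087 = 0.248.
P(Machine=M3) = 0.102 + 0.015 + 0.112 + 0.089 = 0.318.
P(Machine ∈ {M1, M2, M3}) = 0.237 + 0.248 + 0.318 = 0.803; P(Quality=minor, Machine ∈ {M1, M2, M3}) = 0.058 + 0.044 + 0.015 = 0.117.
P(Quality=minor | Machine ∈ {M1, M2, M3}) = 0.117/0.803 = 0.14570.

0.14570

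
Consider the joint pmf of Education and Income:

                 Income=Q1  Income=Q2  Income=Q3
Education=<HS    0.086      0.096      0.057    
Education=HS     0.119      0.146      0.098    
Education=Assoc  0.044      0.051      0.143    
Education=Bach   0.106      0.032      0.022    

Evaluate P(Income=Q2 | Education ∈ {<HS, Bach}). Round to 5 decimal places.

0.32080

P(Education=<HS) = 0.086 + 0.096 + 0.057 = 0.239.
P(Education=Bach) = 0.106 + 0.032 + 0.022 = 0.160.
P(Education ∈ {<HS, Bach}) = 0.239 + 0.160 = 0.399; P(Income=Q2, Education ∈ {<HS, Bach}) = 0.096 + 0.032 = 0.128.
P(Income=Q2 | Education ∈ {<HS, Bach}) = 0.128/0.399 = 0.32080.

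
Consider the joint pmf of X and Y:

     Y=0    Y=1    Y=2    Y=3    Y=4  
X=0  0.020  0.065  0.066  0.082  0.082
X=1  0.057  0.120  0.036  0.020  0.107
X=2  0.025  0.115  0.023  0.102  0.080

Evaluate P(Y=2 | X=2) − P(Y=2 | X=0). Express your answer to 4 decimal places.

P(X=2) = 0.025 + 0.115 + 0.023 + 0.102 + 0.080 = 0.345; P(Y=2 | X=2) = 0.023/0.345 = 0.06667.
P(X=0) = 0.020 + 0.065 + 0.066 + 0.082 + 0.082 = 0.315; P(Y=2 | X=0) = 0.066/0.315 = 0.20952.
Difference = -0.1429.

-0.1429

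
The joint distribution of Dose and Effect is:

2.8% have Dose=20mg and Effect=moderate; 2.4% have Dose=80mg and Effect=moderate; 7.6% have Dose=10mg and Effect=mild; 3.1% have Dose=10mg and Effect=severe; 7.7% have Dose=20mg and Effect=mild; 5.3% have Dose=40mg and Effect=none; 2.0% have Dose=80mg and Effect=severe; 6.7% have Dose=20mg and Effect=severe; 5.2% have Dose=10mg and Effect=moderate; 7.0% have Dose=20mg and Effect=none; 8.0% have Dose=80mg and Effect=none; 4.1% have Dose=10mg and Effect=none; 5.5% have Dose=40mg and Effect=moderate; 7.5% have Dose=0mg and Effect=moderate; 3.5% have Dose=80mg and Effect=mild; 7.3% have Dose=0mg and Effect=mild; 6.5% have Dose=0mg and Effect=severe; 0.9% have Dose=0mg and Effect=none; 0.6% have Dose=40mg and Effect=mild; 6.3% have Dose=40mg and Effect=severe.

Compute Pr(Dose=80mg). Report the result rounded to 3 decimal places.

P(Dose=80mg) = 0.080 + 0.035 + 0.024 + 0.020 = 0.159.

0.159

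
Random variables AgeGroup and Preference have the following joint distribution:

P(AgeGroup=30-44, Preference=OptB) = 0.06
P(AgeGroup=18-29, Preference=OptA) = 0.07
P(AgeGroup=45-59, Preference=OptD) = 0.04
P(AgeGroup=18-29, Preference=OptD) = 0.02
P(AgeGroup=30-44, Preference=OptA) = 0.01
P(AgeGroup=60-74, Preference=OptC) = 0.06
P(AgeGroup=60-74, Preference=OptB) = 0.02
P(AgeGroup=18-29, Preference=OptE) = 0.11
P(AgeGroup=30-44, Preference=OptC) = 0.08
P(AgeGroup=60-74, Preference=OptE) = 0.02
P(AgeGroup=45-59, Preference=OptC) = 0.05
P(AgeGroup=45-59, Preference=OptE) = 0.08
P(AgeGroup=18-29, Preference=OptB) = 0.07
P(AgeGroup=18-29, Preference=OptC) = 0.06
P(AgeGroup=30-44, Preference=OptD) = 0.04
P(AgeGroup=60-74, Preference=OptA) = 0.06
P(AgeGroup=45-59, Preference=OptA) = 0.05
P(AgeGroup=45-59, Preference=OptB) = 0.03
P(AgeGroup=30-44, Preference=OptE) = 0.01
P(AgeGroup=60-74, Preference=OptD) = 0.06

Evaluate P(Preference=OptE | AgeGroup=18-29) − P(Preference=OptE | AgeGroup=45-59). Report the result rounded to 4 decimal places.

P(AgeGroup=18-29) = 0.07 + 0.07 + 0.06 + 0.02 + 0.11 = 0.33; P(Preference=OptE | AgeGroup=18-29) = 0.11/0.33 = 0.33333.
P(AgeGroup=45-59) = 0.05 + 0.03 + 0.05 + 0.04 + 0.08 = 0.25; P(Preference=OptE | AgeGroup=45-59) = 0.08/0.25 = 0.32000.
Difference = 0.0133.

0.0133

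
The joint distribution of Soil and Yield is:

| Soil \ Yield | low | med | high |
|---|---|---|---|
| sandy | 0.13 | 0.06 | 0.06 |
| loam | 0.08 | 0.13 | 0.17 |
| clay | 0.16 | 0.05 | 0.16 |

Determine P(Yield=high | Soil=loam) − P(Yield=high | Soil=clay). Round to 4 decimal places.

0.0149

P(Soil=loam) = 0.08 + 0.13 + 0.17 = 0.38; P(Yield=high | Soil=loam) = 0.17/0.38 = 0.44737.
P(Soil=clay) = 0.16 + 0.05 + 0.16 = 0.37; P(Yield=high | Soil=clay) = 0.16/0.37 = 0.43243.
Difference = 0.0149.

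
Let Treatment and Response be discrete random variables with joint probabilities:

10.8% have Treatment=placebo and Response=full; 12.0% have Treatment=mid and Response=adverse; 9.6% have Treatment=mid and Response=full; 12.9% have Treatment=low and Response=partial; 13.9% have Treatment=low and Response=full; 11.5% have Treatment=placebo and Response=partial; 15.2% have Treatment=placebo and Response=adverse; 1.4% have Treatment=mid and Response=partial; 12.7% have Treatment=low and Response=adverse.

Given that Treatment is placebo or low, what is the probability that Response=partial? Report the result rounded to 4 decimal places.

P(Treatment=placebo) = 0.115 + 0.108 + 0.152 = 0.375.
P(Treatment=low) = 0.129 + 0.139 + 0.127 = 0.395.
P(Treatment ∈ {placebo, low}) = 0.375 + 0.395 = 0.770; P(Response=partial, Treatment ∈ {placebo, low}) = 0.115 + 0.129 = 0.244.
P(Response=partial | Treatment ∈ {placebo, low}) = 0.244/0.770 = 0.3169.

0.3169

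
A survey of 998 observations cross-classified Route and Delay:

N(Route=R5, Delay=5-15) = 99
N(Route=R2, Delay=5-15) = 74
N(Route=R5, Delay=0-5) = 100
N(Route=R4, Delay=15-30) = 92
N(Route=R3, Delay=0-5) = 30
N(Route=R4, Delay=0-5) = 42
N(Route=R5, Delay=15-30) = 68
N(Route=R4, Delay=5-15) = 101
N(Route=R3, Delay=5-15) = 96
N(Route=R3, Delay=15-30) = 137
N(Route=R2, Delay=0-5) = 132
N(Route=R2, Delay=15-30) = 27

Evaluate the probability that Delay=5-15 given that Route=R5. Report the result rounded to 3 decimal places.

0.371

Total with Route=R5: 100 + 99 + 68 = 267.
P(Delay=5-15 | Route=R5) = 99/267 = 0.371.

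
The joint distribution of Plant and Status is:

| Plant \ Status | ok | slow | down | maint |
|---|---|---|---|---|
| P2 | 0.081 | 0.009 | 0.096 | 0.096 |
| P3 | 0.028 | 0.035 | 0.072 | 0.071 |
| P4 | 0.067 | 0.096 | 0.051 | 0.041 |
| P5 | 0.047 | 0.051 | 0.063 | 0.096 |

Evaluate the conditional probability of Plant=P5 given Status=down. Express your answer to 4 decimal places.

P(Status=down) = 0.096 + 0.072 + 0.051 + 0.063 = 0.282.
P(Plant=P5 | Status=down) = 0.063/0.282 = 0.2234.

0.2234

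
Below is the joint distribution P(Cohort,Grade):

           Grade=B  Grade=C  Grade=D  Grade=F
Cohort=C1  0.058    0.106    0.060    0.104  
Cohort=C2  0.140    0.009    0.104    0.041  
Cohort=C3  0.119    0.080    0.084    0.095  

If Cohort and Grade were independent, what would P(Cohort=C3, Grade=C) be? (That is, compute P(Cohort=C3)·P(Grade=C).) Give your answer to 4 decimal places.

P(Cohort=C3) = 0.119 + 0.080 + 0.084 + 0.095 = 0.378.
P(Grade=C) = 0.106 + 0.009 + 0.080 = 0.195.
Product: 0.378 × 0.195 = 0.0737.

0.0737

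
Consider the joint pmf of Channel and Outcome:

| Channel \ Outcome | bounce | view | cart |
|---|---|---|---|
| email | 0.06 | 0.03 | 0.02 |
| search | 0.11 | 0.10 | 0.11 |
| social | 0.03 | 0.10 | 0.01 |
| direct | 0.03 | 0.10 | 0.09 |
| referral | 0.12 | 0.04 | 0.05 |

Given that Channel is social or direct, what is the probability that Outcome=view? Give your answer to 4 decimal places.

P(Channel=social) = 0.03 + 0.10 + 0.01 = 0.14.
P(Channel=direct) = 0.03 + 0.10 + 0.09 = 0.22.
P(Channel ∈ {social, direct}) = 0.14 + 0.22 = 0.36; P(Outcome=view, Channel ∈ {social, direct}) = 0.10 + 0.10 = 0.20.
P(Outcome=view | Channel ∈ {social, direct}) = 0.20/0.36 = 0.5556.

0.5556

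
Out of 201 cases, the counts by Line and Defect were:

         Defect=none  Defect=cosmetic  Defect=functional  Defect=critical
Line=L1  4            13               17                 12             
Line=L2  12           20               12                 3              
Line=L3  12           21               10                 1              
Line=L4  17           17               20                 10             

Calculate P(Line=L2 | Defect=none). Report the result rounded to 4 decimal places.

0.2667

Total with Defect=none: 4 + 12 + 12 + 17 = 45.
P(Line=L2 | Defect=none) = 12/45 = 0.2667.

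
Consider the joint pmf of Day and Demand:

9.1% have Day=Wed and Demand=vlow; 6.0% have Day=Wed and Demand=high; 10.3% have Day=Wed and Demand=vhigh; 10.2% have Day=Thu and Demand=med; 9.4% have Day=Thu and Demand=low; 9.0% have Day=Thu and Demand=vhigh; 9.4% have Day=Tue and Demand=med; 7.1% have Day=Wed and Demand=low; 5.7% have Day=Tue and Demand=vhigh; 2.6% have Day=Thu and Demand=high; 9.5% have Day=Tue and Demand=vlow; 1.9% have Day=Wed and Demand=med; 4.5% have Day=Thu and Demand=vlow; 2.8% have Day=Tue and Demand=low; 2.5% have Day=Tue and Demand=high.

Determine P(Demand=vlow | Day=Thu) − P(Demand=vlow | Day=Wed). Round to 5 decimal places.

P(Day=Thu) = 0.045 + 0.094 + 0.102 + 0.026 + 0.090 = 0.357; P(Demand=vlow | Day=Thu) = 0.045/0.357 = 0.126050.
P(Day=Wed) = 0.091 + 0.071 + 0.019 + 0.060 + 0.103 = 0.344; P(Demand=vlow | Day=Wed) = 0.091/0.344 = 0.264535.
Difference = -0.13848.

-0.13848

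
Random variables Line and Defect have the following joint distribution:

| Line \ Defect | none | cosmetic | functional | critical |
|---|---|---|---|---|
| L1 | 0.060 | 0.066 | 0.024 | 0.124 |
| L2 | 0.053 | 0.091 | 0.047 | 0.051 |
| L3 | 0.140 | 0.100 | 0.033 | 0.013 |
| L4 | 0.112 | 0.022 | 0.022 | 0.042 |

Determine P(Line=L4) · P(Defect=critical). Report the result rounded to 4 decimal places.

0.0455

P(Line=L4) = 0.112 + 0.022 + 0.022 + 0.042 = 0.198.
P(Defect=critical) = 0.124 + 0.051 + 0.013 + 0.042 = 0.230.
Product: 0.198 × 0.230 = 0.0455.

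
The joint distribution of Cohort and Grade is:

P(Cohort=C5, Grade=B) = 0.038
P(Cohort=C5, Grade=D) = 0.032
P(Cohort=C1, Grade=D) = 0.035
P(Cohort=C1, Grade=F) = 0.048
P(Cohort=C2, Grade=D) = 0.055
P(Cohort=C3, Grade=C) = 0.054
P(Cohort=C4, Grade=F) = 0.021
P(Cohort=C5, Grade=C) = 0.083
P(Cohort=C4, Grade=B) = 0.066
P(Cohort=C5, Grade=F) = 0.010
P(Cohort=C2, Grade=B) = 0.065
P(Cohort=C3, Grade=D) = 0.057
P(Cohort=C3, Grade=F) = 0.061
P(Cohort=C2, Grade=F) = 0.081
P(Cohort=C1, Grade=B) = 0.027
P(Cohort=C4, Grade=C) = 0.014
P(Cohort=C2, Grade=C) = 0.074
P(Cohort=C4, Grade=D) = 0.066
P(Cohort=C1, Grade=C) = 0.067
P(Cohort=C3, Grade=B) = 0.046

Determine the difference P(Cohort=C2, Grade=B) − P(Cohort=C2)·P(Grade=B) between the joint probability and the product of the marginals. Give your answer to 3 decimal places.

-0.002

P(Cohort=C2) = 0.065 + 0.074 + 0.055 + 0.081 = 0.275.
P(Grade=B) = 0.027 + 0.065 + 0.046 + 0.066 + 0.038 = 0.242.
P(Cohort=C2, Grade=B) − P(Cohort=C2)P(Grade=B) = 0.065 − 0.275×0.242 = -0.002.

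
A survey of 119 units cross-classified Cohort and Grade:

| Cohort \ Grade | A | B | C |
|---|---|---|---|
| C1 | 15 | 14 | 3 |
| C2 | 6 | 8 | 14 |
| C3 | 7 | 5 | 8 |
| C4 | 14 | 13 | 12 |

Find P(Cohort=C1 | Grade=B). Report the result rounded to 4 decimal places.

Total with Grade=B: 14 + 8 + 5 + 13 = 40.
P(Cohort=C1 | Grade=B) = 14/40 = 0.3500.

0.3500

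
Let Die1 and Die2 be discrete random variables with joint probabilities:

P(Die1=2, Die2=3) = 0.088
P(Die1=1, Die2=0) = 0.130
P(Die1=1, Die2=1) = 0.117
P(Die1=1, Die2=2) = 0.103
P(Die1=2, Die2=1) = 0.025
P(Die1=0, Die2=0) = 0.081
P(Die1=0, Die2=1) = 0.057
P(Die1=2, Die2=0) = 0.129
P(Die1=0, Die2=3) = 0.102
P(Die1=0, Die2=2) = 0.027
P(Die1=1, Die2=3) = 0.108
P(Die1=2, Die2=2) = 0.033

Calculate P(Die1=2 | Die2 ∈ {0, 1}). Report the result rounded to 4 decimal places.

0.2857

P(Die2=0) = 0.081 + 0.130 + 0.129 = 0.340.
P(Die2=1) = 0.057 + 0.117 + 0.025 = 0.199.
P(Die2 ∈ {0, 1}) = 0.340 + 0.199 = 0.539; P(Die1=2, Die2 ∈ {0, 1}) = 0.129 + 0.025 = 0.154.
P(Die1=2 | Die2 ∈ {0, 1}) = 0.154/0.539 = 0.2857.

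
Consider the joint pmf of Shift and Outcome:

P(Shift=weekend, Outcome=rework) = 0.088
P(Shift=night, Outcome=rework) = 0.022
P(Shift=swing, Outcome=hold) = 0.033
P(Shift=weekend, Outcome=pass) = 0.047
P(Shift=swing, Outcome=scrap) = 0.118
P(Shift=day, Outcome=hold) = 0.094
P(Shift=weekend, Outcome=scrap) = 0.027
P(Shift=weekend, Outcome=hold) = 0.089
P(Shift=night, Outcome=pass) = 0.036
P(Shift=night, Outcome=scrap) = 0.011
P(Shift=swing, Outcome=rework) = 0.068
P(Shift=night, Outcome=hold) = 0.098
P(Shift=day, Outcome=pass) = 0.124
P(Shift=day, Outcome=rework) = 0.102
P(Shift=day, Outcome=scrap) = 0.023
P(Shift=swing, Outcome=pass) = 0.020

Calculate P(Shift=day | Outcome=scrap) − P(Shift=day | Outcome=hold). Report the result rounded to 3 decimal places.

-0.171

P(Outcome=scrap) = 0.023 + 0.118 + 0.011 + 0.027 = 0.179; P(Shift=day | Outcome=scrap) = 0.023/0.179 = 0.1285.
P(Outcome=hold) = 0.094 + 0.033 + 0.098 + 0.089 = 0.314; P(Shift=day | Outcome=hold) = 0.094/0.314 = 0.2994.
Difference = -0.171.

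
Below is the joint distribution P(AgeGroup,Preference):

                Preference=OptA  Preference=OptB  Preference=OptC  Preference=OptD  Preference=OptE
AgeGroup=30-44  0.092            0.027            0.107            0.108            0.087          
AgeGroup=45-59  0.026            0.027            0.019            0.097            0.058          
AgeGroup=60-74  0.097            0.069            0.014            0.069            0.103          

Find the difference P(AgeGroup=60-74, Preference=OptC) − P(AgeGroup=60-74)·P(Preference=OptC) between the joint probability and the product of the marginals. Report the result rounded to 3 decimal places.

-0.035

P(AgeGroup=60-74) = 0.097 + 0.069 + 0.014 + 0.069 + 0.103 = 0.352.
P(Preference=OptC) = 0.107 + 0.019 + 0.014 = 0.140.
P(AgeGroup=60-74, Preference=OptC) − P(AgeGroup=60-74)P(Preference=OptC) = 0.014 − 0.352×0.140 = -0.035.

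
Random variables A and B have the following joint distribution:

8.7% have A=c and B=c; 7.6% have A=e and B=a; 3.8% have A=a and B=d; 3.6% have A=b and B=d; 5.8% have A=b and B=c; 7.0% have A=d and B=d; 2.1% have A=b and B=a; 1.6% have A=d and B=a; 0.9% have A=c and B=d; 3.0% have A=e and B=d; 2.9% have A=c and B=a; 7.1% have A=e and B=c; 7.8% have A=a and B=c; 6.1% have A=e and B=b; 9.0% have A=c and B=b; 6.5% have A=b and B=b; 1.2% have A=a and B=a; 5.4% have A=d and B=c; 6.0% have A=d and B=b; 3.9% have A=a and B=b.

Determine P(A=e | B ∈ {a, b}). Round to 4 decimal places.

P(B=a) = 0.012 + 0.021 + 0.029 + 0.016 + 0.076 = 0.154.
P(B=b) = 0.039 + 0.065 + 0.090 + 0.060 + 0.061 = 0.315.
P(B ∈ {a, b}) = 0.154 + 0.315 = 0.469; P(A=e, B ∈ {a, b}) = 0.076 + 0.061 = 0.137.
P(A=e | B ∈ {a, b}) = 0.137/0.469 = 0.2921.

0.2921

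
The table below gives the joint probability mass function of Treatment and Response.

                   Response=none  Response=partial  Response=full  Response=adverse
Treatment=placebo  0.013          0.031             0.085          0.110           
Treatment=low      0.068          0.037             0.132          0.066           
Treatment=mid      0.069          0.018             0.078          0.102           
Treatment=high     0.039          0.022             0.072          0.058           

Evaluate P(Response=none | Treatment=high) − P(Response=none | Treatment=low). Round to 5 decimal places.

P(Treatment=high) = 0.039 + 0.022 + 0.072 + 0.058 = 0.191; P(Response=none | Treatment=high) = 0.039/0.191 = 0.204188.
P(Treatment=low) = 0.068 + 0.037 + 0.132 + 0.066 = 0.303; P(Response=none | Treatment=low) = 0.068/0.303 = 0.224422.
Difference = -0.02023.

-0.02023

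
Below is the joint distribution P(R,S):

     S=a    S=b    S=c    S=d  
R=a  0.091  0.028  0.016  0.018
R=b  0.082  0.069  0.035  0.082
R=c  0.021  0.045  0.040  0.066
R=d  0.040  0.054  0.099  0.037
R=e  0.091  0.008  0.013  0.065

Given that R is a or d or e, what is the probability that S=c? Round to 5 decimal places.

P(R=a) = 0.091 + 0.028 + 0.016 + 0.018 = 0.153.
P(R=d) = 0.040 + 0.054 + 0.099 + 0.037 = 0.230.
P(R=e) = 0.091 + 0.008 + 0.013 + 0.065 = 0.177.
P(R ∈ {a, d, e}) = 0.153 + 0.230 + 0.177 = 0.560; P(S=c, R ∈ {a, d, e}) = 0.016 + 0.099 + 0.013 = 0.128.
P(S=c | R ∈ {a, d, e}) = 0.128/0.560 = 0.22857.

0.22857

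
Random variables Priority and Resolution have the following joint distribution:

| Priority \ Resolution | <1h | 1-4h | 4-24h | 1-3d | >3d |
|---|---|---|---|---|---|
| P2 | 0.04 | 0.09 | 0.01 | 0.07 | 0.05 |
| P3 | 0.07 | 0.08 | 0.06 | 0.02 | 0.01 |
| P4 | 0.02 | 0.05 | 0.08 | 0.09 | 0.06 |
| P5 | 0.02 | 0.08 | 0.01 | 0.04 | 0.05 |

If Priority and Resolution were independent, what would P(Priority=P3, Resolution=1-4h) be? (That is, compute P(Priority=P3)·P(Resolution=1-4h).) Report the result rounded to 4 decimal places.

P(Priority=P3) = 0.07 + 0.08 + 0.06 + 0.02 + 0.01 = 0.24.
P(Resolution=1-4h) = 0.09 + 0.08 + 0.05 + 0.08 = 0.30.
Product: 0.24 × 0.30 = 0.0720.

0.0720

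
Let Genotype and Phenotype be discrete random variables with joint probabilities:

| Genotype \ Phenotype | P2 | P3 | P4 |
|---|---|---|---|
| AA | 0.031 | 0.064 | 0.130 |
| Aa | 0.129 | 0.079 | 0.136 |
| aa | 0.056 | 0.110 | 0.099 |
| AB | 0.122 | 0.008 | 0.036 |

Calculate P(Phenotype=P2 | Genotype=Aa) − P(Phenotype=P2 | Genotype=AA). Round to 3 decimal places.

0.237

P(Genotype=Aa) = 0.129 + 0.079 + 0.136 = 0.344; P(Phenotype=P2 | Genotype=Aa) = 0.129/0.344 = 0.3750.
P(Genotype=AA) = 0.031 + 0.064 + 0.130 = 0.225; P(Phenotype=P2 | Genotype=AA) = 0.031/0.225 = 0.1378.
Difference = 0.237.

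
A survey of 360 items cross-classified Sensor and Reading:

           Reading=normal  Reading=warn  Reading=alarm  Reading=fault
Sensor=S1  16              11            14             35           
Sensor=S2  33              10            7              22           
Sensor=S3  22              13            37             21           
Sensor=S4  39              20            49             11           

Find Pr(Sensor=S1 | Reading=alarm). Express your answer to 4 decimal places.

0.1308

Total with Reading=alarm: 14 + 7 + 37 + 49 = 107.
P(Sensor=S1 | Reading=alarm) = 14/107 = 0.1308.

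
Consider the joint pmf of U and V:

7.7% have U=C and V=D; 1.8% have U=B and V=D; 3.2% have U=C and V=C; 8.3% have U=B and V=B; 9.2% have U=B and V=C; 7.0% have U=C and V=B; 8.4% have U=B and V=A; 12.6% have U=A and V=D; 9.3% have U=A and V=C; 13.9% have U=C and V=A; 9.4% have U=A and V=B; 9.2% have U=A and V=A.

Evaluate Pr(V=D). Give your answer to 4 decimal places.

0.2210

P(V=D) = 0.126 + 0.018 + 0.077 = 0.221.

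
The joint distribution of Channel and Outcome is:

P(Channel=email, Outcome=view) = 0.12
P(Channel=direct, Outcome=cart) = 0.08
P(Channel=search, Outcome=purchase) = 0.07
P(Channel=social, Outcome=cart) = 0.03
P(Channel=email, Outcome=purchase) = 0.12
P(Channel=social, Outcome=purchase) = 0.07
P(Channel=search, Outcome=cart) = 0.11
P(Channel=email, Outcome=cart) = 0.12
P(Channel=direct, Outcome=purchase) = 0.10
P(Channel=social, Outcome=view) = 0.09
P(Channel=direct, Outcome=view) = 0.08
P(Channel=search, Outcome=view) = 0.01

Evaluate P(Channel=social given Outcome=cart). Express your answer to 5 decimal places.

0.08824

P(Outcome=cart) = 0.12 + 0.11 + 0.03 + 0.08 = 0.34.
P(Channel=social | Outcome=cart) = 0.03/0.34 = 0.08824.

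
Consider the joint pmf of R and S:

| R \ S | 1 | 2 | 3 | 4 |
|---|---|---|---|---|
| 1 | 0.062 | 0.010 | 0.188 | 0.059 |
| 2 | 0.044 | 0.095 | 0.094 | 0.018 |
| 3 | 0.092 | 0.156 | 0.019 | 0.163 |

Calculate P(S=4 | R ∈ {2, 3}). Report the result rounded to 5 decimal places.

P(R=2) = 0.044 + 0.095 + 0.094 + 0.018 = 0.251.
P(R=3) = 0.092 + 0.156 + 0.019 + 0.163 = 0.430.
P(R ∈ {2, 3}) = 0.251 + 0.430 = 0.681; P(S=4, R ∈ {2, 3}) = 0.018 + 0.163 = 0.181.
P(S=4 | R ∈ {2, 3}) = 0.181/0.681 = 0.26579.

0.26579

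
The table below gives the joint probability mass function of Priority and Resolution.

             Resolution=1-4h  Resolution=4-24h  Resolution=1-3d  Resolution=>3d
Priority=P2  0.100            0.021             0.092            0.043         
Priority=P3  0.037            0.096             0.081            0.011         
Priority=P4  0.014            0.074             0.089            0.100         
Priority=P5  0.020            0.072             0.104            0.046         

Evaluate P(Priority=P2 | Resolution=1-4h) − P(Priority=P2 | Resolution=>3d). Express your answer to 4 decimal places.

0.3698

P(Resolution=1-4h) = 0.100 + 0.037 + 0.014 + 0.020 = 0.171; P(Priority=P2 | Resolution=1-4h) = 0.100/0.171 = 0.58480.
P(Resolution=>3d) = 0.043 + 0.011 + 0.100 + 0.046 = 0.200; P(Priority=P2 | Resolution=>3d) = 0.043/0.200 = 0.21500.
Difference = 0.3698.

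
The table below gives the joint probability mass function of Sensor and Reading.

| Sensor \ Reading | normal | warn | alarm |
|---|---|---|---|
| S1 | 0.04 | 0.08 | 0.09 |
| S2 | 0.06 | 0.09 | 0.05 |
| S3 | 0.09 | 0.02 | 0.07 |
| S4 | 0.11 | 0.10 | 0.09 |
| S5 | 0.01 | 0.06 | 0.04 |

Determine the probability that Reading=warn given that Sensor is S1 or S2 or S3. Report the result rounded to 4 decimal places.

P(Sensor=S1) = 0.04 + 0.08 + 0.09 = 0.21.
P(Sensor=S2) = 0.06 + 0.09 + 0.05 = 0.20.
P(Sensor=S3) = 0.09 + 0.02 + 0.07 = 0.18.
P(Sensor ∈ {S1, S2, S3}) = 0.21 + 0.20 + 0.18 = 0.59; P(Reading=warn, Sensor ∈ {S1, S2, S3}) = 0.08 + 0.09 + 0.02 = 0.19.
P(Reading=warn | Sensor ∈ {S1, S2, S3}) = 0.19/0.59 = 0.3220.

0.3220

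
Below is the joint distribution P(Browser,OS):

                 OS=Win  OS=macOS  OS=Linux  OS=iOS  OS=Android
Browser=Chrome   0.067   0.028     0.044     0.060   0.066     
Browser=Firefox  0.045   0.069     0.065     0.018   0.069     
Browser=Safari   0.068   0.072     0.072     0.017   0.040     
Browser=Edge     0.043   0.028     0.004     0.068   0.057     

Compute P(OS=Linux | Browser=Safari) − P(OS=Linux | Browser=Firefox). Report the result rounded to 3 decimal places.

0.023

P(Browser=Safari) = 0.068 + 0.072 + 0.072 + 0.017 + 0.040 = 0.269; P(OS=Linux | Browser=Safari) = 0.072/0.269 = 0.2677.
P(Browser=Firefox) = 0.045 + 0.069 + 0.065 + 0.018 + 0.069 = 0.266; P(OS=Linux | Browser=Firefox) = 0.065/0.266 = 0.2444.
Difference = 0.023.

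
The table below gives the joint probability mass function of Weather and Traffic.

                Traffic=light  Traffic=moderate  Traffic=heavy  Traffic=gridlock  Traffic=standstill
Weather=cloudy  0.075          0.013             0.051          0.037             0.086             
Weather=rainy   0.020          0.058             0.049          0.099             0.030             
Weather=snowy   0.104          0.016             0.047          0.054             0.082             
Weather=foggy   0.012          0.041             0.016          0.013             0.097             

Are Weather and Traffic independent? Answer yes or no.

P(Weather=rainy) = 0.256 and P(Traffic=gridlock) = 0.203, so their product is 0.05197, but P(Weather=rainy, Traffic=gridlock) = 0.099. Since these differ, Weather and Traffic are not independent.

no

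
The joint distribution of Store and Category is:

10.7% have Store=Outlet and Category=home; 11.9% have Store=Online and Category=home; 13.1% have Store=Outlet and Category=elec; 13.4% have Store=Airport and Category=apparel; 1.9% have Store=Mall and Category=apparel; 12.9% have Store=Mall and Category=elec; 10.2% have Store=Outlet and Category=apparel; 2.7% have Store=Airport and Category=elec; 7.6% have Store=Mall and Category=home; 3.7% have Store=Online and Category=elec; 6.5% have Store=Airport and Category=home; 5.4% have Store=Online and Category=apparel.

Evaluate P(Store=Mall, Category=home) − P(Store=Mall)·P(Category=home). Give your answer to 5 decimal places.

P(Store=Mall) = 0.019 + 0.129 + 0.076 = 0.224.
P(Category=home) = 0.076 + 0.065 + 0.107 + 0.119 = 0.367.
P(Store=Mall, Category=home) − P(Store=Mall)P(Category=home) = 0.076 − 0.224×0.367 = -0.00621.

-0.00621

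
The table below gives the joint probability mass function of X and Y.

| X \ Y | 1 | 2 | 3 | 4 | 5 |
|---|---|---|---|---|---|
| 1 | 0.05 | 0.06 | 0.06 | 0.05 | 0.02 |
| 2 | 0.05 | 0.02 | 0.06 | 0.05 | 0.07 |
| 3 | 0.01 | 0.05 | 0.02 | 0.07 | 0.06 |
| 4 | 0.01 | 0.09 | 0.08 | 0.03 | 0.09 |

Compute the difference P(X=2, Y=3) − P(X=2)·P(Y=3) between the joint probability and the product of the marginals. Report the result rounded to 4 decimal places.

0.0050

P(X=2) = 0.05 + 0.02 + 0.06 + 0.05 + 0.07 = 0.25.
P(Y=3) = 0.06 + 0.06 + 0.02 + 0.08 = 0.22.
P(X=2, Y=3) − P(X=2)P(Y=3) = 0.06 − 0.25×0.22 = 0.0050.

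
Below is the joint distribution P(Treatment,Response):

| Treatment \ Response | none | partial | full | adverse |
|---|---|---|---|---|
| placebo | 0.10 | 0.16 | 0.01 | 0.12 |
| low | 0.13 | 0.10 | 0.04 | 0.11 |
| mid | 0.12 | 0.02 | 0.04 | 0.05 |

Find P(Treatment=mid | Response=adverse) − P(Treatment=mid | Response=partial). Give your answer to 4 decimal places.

0.1071

P(Response=adverse) = 0.12 + 0.11 + 0.05 = 0.28; P(Treatment=mid | Response=adverse) = 0.05/0.28 = 0.17857.
P(Response=partial) = 0.16 + 0.10 + 0.02 = 0.28; P(Treatment=mid | Response=partial) = 0.02/0.28 = 0.07143.
Difference = 0.1071.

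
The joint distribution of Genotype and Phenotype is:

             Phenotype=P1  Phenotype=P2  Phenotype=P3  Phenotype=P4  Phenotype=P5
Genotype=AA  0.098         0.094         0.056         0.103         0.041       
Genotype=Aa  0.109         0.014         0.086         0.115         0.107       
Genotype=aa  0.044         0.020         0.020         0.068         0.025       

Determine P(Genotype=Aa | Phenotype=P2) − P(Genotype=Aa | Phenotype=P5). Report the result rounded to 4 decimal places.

-0.5091

P(Phenotype=P2) = 0.094 + 0.014 + 0.020 = 0.128; P(Genotype=Aa | Phenotype=P2) = 0.014/0.128 = 0.10938.
P(Phenotype=P5) = 0.041 + 0.107 + 0.025 = 0.173; P(Genotype=Aa | Phenotype=P5) = 0.107/0.173 = 0.61850.
Difference = -0.5091.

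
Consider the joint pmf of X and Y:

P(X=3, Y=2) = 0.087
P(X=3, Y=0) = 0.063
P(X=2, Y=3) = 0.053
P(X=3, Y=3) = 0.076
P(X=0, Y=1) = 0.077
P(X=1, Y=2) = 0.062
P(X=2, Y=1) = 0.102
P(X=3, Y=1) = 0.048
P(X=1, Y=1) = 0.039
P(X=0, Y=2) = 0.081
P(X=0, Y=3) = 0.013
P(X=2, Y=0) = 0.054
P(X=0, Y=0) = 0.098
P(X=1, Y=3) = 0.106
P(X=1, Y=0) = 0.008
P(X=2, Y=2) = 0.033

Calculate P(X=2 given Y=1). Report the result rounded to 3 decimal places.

P(Y=1) = 0.077 + 0.039 + 0.102 + 0.048 = 0.266.
P(X=2 | Y=1) = 0.102/0.266 = 0.383.

0.383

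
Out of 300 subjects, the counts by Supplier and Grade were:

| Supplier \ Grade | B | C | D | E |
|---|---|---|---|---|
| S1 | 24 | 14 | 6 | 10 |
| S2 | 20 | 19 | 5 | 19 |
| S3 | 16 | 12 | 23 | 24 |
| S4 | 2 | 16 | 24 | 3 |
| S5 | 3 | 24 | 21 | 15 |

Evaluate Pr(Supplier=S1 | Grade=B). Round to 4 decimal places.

0.3692

Total with Grade=B: 24 + 20 + 16 + 2 + 3 = 65.
P(Supplier=S1 | Grade=B) = 24/65 = 0.3692.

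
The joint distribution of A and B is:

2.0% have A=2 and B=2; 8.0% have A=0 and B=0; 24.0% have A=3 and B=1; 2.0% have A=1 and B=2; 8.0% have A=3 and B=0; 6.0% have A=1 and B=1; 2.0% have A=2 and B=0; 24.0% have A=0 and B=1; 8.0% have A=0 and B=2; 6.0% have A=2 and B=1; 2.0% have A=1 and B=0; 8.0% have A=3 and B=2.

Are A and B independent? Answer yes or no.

Every cell satisfies P(A,B) = P(A)·P(B). For instance P(A=2) = 0.100, P(B=2) = 0.200, and 0.100×0.200 = 0.020 matches the joint entry. So A and B are independent.

yes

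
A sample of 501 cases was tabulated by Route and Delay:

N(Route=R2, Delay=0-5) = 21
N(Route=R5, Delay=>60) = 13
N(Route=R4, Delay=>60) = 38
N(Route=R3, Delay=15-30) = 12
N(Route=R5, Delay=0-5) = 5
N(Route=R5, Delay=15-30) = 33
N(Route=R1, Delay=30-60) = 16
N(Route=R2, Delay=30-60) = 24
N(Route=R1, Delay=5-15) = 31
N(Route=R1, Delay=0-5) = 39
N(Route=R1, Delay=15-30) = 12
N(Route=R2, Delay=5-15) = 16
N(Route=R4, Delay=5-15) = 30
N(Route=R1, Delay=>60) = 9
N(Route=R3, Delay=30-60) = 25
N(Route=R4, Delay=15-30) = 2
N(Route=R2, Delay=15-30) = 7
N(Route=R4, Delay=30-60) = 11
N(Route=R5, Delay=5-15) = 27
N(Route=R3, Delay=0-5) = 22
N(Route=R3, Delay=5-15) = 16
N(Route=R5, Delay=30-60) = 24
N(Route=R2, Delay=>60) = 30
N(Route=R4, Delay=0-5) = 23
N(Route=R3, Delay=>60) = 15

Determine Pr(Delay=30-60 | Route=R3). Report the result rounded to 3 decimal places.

0.278

Total with Route=R3: 22 + 16 + 12 + 25 + 15 = 90.
P(Delay=30-60 | Route=R3) = 25/90 = 0.278.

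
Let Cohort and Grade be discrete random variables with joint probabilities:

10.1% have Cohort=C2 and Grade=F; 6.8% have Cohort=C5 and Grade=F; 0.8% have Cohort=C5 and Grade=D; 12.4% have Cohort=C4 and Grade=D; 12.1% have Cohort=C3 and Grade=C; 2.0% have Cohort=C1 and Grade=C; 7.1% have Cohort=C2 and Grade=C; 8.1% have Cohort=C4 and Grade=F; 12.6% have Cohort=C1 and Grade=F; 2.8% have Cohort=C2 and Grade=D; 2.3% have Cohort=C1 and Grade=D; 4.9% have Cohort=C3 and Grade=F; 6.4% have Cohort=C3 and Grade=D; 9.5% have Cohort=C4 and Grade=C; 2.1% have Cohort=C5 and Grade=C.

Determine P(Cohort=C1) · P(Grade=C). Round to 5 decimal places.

P(Cohort=C1) = 0.020 + 0.023 + 0.126 = 0.169.
P(Grade=C) = 0.020 + 0.071 + 0.121 + 0.095 + 0.021 = 0.328.
Product: 0.169 × 0.328 = 0.05543.

0.05543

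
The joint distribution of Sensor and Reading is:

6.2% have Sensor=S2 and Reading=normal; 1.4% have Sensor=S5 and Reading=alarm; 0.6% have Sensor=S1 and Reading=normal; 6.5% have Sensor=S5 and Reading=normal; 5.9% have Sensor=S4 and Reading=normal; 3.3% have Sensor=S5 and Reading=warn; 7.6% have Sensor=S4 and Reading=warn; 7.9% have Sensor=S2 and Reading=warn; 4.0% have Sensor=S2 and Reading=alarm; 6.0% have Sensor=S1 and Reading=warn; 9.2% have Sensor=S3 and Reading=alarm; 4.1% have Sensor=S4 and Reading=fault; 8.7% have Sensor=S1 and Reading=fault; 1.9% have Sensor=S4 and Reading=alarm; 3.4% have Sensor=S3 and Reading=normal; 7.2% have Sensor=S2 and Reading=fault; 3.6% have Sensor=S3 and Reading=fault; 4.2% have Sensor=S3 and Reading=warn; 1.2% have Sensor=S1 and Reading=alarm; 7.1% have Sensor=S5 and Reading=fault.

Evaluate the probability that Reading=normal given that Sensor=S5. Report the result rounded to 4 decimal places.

P(Sensor=S5) = 0.065 + 0.033 + 0.014 + 0.071 = 0.183.
P(Reading=normal | Sensor=S5) = 0.065/0.183 = 0.3552.

0.3552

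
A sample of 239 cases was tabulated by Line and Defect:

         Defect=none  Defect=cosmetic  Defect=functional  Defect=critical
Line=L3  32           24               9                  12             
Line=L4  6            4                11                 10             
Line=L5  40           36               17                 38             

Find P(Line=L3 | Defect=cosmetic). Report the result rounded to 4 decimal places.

0.3750

Total with Defect=cosmetic: 24 + 4 + 36 = 64.
P(Line=L3 | Defect=cosmetic) = 24/64 = 0.3750.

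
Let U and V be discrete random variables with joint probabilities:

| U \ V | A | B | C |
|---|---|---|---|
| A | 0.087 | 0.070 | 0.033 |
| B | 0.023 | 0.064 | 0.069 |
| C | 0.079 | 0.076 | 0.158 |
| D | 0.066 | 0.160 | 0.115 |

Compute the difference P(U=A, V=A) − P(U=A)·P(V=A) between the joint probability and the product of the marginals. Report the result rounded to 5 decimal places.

0.03855

P(U=A) = 0.087 + 0.070 + 0.033 = 0.190.
P(V=A) = 0.087 + 0.023 + 0.079 + 0.066 = 0.255.
P(U=A, V=A) − P(U=A)P(V=A) = 0.087 − 0.190×0.255 = 0.03855.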